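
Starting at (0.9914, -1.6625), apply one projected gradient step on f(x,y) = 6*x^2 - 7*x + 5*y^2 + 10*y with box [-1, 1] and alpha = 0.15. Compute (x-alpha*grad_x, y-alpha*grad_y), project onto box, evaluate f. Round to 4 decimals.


Step 1: Compute gradient at (0.9914, -1.6625).
grad_x = 2*6*0.9914 - 7 = 4.8968
grad_y = 2*5*-1.6625 + 10 = -6.625
Step 2: Gradient step.
x_raw = 0.9914 - 0.15*4.8968 = 0.2569
y_raw = -1.6625 - 0.15*-6.625 = -0.6688
Step 3: Project onto [-1, 1].
x_proj = clip(0.2569) = 0.2569
y_proj = clip(-0.6688) = -0.6688
Step 4: Evaluate f.
f(0.2569, -0.6688) = -5.8536


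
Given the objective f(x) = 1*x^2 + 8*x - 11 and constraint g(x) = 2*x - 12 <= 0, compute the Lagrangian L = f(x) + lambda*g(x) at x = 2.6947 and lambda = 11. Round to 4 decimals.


Step 1: Evaluate f(x).
f(2.6947) = 1*2.6947^2 + 8*2.6947 - 11 = 17.819
Step 2: Evaluate g(x).
g(2.6947) = 2*2.6947 - 12 = -6.6106
Step 3: Compute Lagrangian.
L = 17.819 + 11*-6.6106 = -54.8976


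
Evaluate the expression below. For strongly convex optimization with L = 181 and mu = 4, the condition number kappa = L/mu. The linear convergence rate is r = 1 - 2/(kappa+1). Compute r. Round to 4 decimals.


Step 1: Compute the condition number.
kappa = L/mu = 181/4 = 45.25
Step 2: Compute the convergence rate.
r = 1 - 2/(kappa + 1) = 1 - 2*mu/(L + mu) = (L - mu)/(L + mu) = 177/185 = 0.9568


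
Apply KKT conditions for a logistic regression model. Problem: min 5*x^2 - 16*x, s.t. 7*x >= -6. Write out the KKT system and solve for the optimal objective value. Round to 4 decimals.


Step 1: Try lambda = 0 (constraint inactive).
Stationarity: 2*5*x - 16 = 0
x* = 16/(2*5) = 1.6
Check constraint: 7*1.6 = 11.2 >= -6 -- satisfied.
Step 2: Compute optimal value.
f(x*) = 5*1.6^2 - 16*1.6 = -12.8


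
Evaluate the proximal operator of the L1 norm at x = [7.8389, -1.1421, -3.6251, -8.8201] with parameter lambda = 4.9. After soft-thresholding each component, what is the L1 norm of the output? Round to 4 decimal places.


Soft-thresholding with lambda = 4.9:
prox(7.8389) = sign(7.8389)*max(|7.8389| - 4.9, 0) = 2.9389
prox(-1.1421) = sign(-1.1421)*max(|-1.1421| - 4.9, 0) = 0.0
prox(-3.6251) = sign(-3.6251)*max(|-3.6251| - 4.9, 0) = 0.0
prox(-8.8201) = sign(-8.8201)*max(|-8.8201| - 4.9, 0) = -3.9201
prox(x) = [2.9389, 0.0, 0.0, -3.9201]
||prox(x)||_1 = 2.9389 + 0.0 + 0.0 + 3.9201 = 6.859


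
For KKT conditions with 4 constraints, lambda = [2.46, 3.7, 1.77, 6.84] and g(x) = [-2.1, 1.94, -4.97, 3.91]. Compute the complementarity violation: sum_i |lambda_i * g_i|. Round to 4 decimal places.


KKT complementary slackness check:
lambda_1 * g_1 = 2.46 * -2.1 = -5.166
lambda_2 * g_2 = 3.7 * 1.94 = 7.178
lambda_3 * g_3 = 1.77 * -4.97 = -8.7969
lambda_4 * g_4 = 6.84 * 3.91 = 26.7444
Total violation = 5.166 + 7.178 + 8.7969 + 26.7444 = 47.8853


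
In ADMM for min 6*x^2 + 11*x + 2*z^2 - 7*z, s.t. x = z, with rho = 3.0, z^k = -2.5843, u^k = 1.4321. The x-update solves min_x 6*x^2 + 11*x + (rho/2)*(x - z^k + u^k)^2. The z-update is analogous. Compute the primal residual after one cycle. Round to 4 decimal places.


ADMM iteration with rho = 3.0, z^k = -2.5843, u^k = 1.4321
Step 1: x-update.
Minimize 6*x^2 + 11*x + (3.0/2)*(x + 2.5843 + 1.4321)^2
FOC: (2*6 + 3.0)*x = -11 + 3.0*(-2.5843 - 1.4321)
x^{k+1} = -1.5366
Step 2: z-update.
Minimize 2*z^2 - 7*z + (3.0/2)*(-1.5366 - z + 1.4321)^2
FOC: (2*2 + 3.0)*z = 7 + 3.0*(-1.5366 + 1.4321)
z^{k+1} = 0.9552
Step 3: u-update.
u^{k+1} = 1.4321 - 1.5366 - 0.9552 = -1.0597
Step 4: Primal residual = |-1.5366 - 0.9552| = 2.4918


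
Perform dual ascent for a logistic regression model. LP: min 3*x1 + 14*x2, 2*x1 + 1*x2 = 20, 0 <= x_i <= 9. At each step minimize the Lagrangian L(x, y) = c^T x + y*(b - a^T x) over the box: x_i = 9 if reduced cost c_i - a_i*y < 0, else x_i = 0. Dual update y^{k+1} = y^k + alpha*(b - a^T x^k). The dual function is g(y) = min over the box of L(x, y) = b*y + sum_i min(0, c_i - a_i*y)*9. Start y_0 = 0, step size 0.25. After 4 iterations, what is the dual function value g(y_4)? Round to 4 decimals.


Dual ascent for LP: min 3*x1 + 14*x2, 2*x1 + 1*x2 = 20, 0 <= x_i <= 9
Step 1: y^k = 0.0, reduced costs: (3.0, 14.0)
  x^k = (0.0, 0.0), subgradient = b - a^T x = 20.0
  y^{k+1} = 0.0 + 0.25*20.0 = 5.0
Step 2: y^k = 5.0, reduced costs: (-7.0, 9.0)
  x^k = (9.0, 0.0), subgradient = b - a^T x = 2.0
  y^{k+1} = 5.0 + 0.25*2.0 = 5.5
Step 3: y^k = 5.5, reduced costs: (-8.0, 8.5)
  x^k = (9.0, 0.0), subgradient = b - a^T x = 2.0
  y^{k+1} = 5.5 + 0.25*2.0 = 6.0
Step 4: y^k = 6.0, reduced costs: (-9.0, 8.0)
  x^k = (9.0, 0.0), subgradient = b - a^T x = 2.0
  y^{k+1} = 6.0 + 0.25*2.0 = 6.5
Dual objective at y_4 = 6.5: reduced costs (-10.0, 7.5), box minimizer x = (9.0, 0.0)
g(y_4) = b*y + (c1 - a1*y)*x1 + (c2 - a2*y)*x2 = 20*6.5 + (-10.0)*9.0 + 7.5*0.0 = 130.0 - 90.0 + 0.0 = 40.0


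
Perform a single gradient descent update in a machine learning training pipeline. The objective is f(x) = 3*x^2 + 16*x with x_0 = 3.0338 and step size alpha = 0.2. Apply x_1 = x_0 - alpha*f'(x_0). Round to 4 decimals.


We compute the gradient at x_0 and apply the update.
f'(x) = 6*x + 16
f'(3.0338) = 6*3.0338 + 16 = 34.2028
x_1 = 3.0338 - 0.2*34.2028 = -3.8068


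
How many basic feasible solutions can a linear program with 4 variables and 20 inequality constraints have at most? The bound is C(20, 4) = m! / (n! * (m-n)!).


Each vertex corresponds to some choice of n active constraints out of m, so the number of vertices is at most C(m, n) = m! / (n!(m-n)!).
m = 20, n = 4
Numerator: 20 * 19 * 18 * 17
Denominator: 4! = 24
C(20, 4) = 4845


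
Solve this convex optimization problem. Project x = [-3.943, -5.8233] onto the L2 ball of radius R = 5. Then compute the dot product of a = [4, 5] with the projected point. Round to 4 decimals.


Step 1: Compute ||x|| (intermediates to 6 decimals).
||x|| = sqrt((-3.943)^2 + (-5.8233)^2) = 7.032643
Step 2: Project.
Since ||x|| > R, scale = R/||x|| = 5/7.032643 = 0.71097, proj(x) = scale * x
proj(x) = [-2.803355, -4.140192]
Step 3: Dot product.
a^T * proj(x) = 4*(-2.803355) + 5*(-4.140192) = -31.9144


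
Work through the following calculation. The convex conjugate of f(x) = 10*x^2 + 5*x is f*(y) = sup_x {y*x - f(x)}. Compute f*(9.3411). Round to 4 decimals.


f*(y) = sup_x {y*x - a*x^2 - b*x} = sup_x {(y-b)*x - a*x^2}
FOC: (y - b) - 2a*x = 0 => x* = (y - b)/(2a)
x* = (9.3411 - 5)/(2*10) = 0.2171
f*(9.3411) = (y-b)^2/(4a) = (9.3411 - 5)^2/(4*10)
= 18.8451/40 = 0.4711


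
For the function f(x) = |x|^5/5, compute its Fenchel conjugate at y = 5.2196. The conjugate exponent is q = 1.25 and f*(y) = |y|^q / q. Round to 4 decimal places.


The conjugate exponent q satisfies 1/p + 1/q = 1.
p = 5, so q = 5/(5 - 1) = 1.25
|y|^q = 5.2196^1.25 = 7.8894
f*(5.2196) = 7.8894 / 1.25 = 6.3116


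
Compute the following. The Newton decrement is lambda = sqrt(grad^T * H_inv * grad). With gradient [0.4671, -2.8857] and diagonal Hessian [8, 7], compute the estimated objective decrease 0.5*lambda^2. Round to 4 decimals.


Step 1: H is diagonal, so H^(-1) * g = [0.0584, -0.4122].
Step 2: g^T H^(-1) g = sum_i g_i^2 / H_ii
  = (0.4671)^2/8 + (-2.8857)^2/7
  = 0.0273 + 1.1896 = 1.2169
Step 3: Objective decrease = 0.5 * g^T H^(-1) g = 0.6084


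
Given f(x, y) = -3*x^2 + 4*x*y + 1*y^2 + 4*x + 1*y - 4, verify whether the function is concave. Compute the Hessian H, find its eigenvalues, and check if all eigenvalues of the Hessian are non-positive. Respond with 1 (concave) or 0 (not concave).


The Hessian of f(x,y) = -3*x^2 + 4*x*y + 1*y^2 + 4*x + 1*y - 4 is:
H = [[-6, 4], [4, 2]]
Trace = -6 + 2 = -4
Determinant = -6*2 - (4)^2 = -28
Discriminant = (-4)^2 - 4*-28 = 128.0
Eigenvalues: lambda_1 = -7.6569, lambda_2 = 3.6569
The function is not concave.

0


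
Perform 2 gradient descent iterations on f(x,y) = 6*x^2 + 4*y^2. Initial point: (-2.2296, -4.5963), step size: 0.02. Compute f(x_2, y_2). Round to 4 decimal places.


Gradient descent on f(x,y) = 6*x^2 + 4*y^2.
Starting point: (-2.2296, -4.5963), alpha = 0.02
Step 1: grad_x = 2*6*-2.2296 = -26.7552, grad_y = 2*4*-4.5963 = -36.7704
  x_1 = -2.2296 - 0.02*-26.7552 = -1.6945
  y_1 = -4.5963 - 0.02*-36.7704 = -3.8609
Step 2: grad_x = 2*6*-1.6945 = -20.334, grad_y = 2*4*-3.8609 = -30.8871
  x_2 = -1.6945 - 0.02*-20.334 = -1.2878
  y_2 = -3.8609 - 0.02*-30.8871 = -3.2431
f(-1.2878, -3.2431) = 6*(-1.2878)^2 + 4*(-3.2431)^2 = 52.0229


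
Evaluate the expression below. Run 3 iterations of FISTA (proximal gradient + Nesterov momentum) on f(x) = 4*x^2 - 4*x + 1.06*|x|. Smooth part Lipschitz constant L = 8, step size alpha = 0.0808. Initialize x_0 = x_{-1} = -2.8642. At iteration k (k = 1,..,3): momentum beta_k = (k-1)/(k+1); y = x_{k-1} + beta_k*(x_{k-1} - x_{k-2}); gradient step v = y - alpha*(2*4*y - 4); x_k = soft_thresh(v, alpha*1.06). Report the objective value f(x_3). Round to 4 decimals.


FISTA on f(x) = 4*x^2 - 4*x + 1.06*|x|
L = 8, alpha = 0.0808
Iteration 1: beta = 0.0, y = -2.8642 + 0.0*(-2.8642 + 2.8642) = -2.8642
  grad(y) = -26.9136, v = y - alpha*grad = -0.6896
  prox(v) = soft_thresh(-0.6896, 0.0856) = -0.6039
Iteration 2: beta = 0.3333, y = -0.6039 + 0.3333*(-0.6039 + 2.8642) = 0.1495
  grad(y) = -2.8041, v = y - alpha*grad = 0.3761
  prox(v) = soft_thresh(0.3761, 0.0856) = 0.2904
Iteration 3: beta = 0.5, y = 0.2904 + 0.5*(0.2904 + 0.6039) = 0.7376
  grad(y) = 1.9007, v = y - alpha*grad = 0.584
  prox(v) = soft_thresh(0.584, 0.0856) = 0.4984
f(x_3) = 4*0.4984^2 - 4*0.4984 + 1.06*|0.4984| = -0.4717


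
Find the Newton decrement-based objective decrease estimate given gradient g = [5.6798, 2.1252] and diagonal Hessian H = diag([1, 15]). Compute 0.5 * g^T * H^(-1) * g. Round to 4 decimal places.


Step 1: H is diagonal, so H^(-1) * g = [5.6798, 0.1417].
Step 2: g^T H^(-1) g = sum_i g_i^2 / H_ii
  = (5.6798)^2/1 + (2.1252)^2/15
  = 32.2601 + 0.3011 = 32.5612
Step 3: Objective decrease = 0.5 * g^T H^(-1) g = 16.2806


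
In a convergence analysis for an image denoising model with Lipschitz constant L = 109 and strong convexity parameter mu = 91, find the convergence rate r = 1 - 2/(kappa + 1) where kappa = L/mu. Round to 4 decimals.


Step 1: Compute the condition number.
kappa = L/mu = 109/91 = 1.1978
Step 2: Compute the convergence rate.
r = 1 - 2/(kappa + 1) = 1 - 2*mu/(L + mu) = (L - mu)/(L + mu) = 18/200 = 0.09


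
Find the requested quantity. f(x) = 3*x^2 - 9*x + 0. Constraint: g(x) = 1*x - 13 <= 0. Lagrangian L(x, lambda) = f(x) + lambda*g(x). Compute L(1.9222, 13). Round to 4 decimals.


Step 1: Evaluate f(x).
f(1.9222) = 3*1.9222^2 - 9*1.9222 + 0 = -6.2152
Step 2: Evaluate g(x).
g(1.9222) = 1*1.9222 - 13 = -11.0778
Step 3: Compute Lagrangian.
L = -6.2152 + 13*-11.0778 = -150.2266


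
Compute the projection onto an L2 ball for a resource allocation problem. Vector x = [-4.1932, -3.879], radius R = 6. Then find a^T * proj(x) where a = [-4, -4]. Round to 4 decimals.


Step 1: Compute ||x|| (intermediates to 6 decimals).
||x|| = sqrt((-4.1932)^2 + (-3.879)^2) = 5.71223
Step 2: Project.
Since ||x|| <= R, proj = x (no scaling needed).
proj(x) = [-4.1932, -3.879]
Step 3: Dot product.
a^T * proj(x) = -4*(-4.1932) - 4*(-3.879) = 32.2888


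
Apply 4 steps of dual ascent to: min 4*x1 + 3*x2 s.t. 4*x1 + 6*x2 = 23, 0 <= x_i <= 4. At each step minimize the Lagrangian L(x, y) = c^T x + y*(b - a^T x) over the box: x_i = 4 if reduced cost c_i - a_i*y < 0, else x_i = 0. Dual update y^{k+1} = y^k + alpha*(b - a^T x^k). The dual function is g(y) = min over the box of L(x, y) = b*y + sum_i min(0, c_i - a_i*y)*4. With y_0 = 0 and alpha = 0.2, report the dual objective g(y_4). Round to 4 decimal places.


Dual ascent for LP: min 4*x1 + 3*x2, 4*x1 + 6*x2 = 23, 0 <= x_i <= 4
Step 1: y^k = 0.0, reduced costs: (4.0, 3.0)
  x^k = (0.0, 0.0), subgradient = b - a^T x = 23.0
  y^{k+1} = 0.0 + 0.2*23.0 = 4.6
Step 2: y^k = 4.6, reduced costs: (-14.4, -24.6)
  x^k = (4.0, 4.0), subgradient = b - a^T x = -17.0
  y^{k+1} = 4.6 + 0.2*-17.0 = 1.2
Step 3: y^k = 1.2, reduced costs: (-0.8, -4.2)
  x^k = (4.0, 4.0), subgradient = b - a^T x = -17.0
  y^{k+1} = 1.2 + 0.2*-17.0 = -2.2
Step 4: y^k = -2.2, reduced costs: (12.8, 16.2)
  x^k = (0.0, 0.0), subgradient = b - a^T x = 23.0
  y^{k+1} = -2.2 + 0.2*23.0 = 2.4
Dual objective at y_4 = 2.4: reduced costs (-5.6, -11.4), box minimizer x = (4.0, 4.0)
g(y_4) = b*y + (c1 - a1*y)*x1 + (c2 - a2*y)*x2 = 23*2.4 + (-5.6)*4.0 + (-11.4)*4.0 = 55.2 - 22.4 - 45.6 = -12.8


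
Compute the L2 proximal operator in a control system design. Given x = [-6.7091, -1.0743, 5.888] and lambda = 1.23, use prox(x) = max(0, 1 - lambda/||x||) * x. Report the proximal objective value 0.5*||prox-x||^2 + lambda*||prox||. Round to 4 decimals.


Step 1: Compute ||x||.
||x|| = 8.9908
Step 2: Compute scaling factor.
scale = max(0, 1 - 1.23/8.9908) = 0.8632
Step 3: prox(x) = [-5.7913, -0.9273, 5.0825]
||prox(x)|| = 7.7608
Step 4: Proximal objective.
0.5*||prox-x||^2 = 0.7565
lambda*||prox|| = 9.5458
Total = 10.3022


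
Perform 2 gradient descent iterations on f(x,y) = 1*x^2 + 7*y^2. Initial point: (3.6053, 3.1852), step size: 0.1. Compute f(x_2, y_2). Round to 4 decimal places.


Gradient descent on f(x,y) = 1*x^2 + 7*y^2.
Starting point: (3.6053, 3.1852), alpha = 0.1
Step 1: grad_x = 2*1*3.6053 = 7.2106, grad_y = 2*7*3.1852 = 44.5928
  x_1 = 3.6053 - 0.1*7.2106 = 2.8842
  y_1 = 3.1852 - 0.1*44.5928 = -1.2741
Step 2: grad_x = 2*1*2.8842 = 5.7685, grad_y = 2*7*-1.2741 = -17.8371
  x_2 = 2.8842 - 0.1*5.7685 = 2.3074
  y_2 = -1.2741 - 0.1*-17.8371 = 0.5096
f(2.3074, 0.5096) = 1*2.3074^2 + 7*0.5096^2 = 7.1421


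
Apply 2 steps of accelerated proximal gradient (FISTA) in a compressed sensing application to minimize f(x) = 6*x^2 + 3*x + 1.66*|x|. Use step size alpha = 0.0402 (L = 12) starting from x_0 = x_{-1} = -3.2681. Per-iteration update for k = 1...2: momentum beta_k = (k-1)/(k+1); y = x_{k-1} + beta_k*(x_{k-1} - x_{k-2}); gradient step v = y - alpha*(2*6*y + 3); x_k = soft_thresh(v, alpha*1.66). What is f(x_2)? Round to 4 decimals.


FISTA on f(x) = 6*x^2 + 3*x + 1.66*|x|
L = 12, alpha = 0.0402
Iteration 1: beta = 0.0, y = -3.2681 + 0.0*(-3.2681 + 3.2681) = -3.2681
  grad(y) = -36.2172, v = y - alpha*grad = -1.8122
  prox(v) = soft_thresh(-1.8122, 0.0667) = -1.7454
Iteration 2: beta = 0.3333, y = -1.7454 + 0.3333*(-1.7454 + 3.2681) = -1.2379
  grad(y) = -11.8546, v = y - alpha*grad = -0.7613
  prox(v) = soft_thresh(-0.7613, 0.0667) = -0.6946
f(x_2) = 6*(-0.6946)^2 + 3*(-0.6946) + 1.66*|-0.6946| = 1.964


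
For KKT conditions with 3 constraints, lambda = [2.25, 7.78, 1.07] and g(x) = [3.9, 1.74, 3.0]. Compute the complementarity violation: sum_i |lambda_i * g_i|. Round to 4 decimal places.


KKT complementary slackness check:
lambda_1 * g_1 = 2.25 * 3.9 = 8.775
lambda_2 * g_2 = 7.78 * 1.74 = 13.5372
lambda_3 * g_3 = 1.07 * 3.0 = 3.21
Total violation = 8.775 + 13.5372 + 3.21 = 25.5222


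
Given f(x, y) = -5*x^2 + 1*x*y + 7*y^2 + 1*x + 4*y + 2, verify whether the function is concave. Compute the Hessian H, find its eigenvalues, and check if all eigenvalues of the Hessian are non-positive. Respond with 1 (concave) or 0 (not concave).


The Hessian of f(x,y) = -5*x^2 + 1*x*y + 7*y^2 + 1*x + 4*y + 2 is:
H = [[-10, 1], [1, 14]]
Trace = -10 + 14 = 4
Determinant = -10*14 - (1)^2 = -141
Discriminant = (4)^2 - 4*-141 = 580.0
Eigenvalues: lambda_1 = -10.0416, lambda_2 = 14.0416
The function is not concave.

0


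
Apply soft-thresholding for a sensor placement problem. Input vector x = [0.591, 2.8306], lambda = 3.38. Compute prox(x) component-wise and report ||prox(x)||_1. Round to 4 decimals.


Soft-thresholding with lambda = 3.38:
prox(0.591) = sign(0.591)*max(|0.591| - 3.38, 0) = 0.0
prox(2.8306) = sign(2.8306)*max(|2.8306| - 3.38, 0) = 0.0
prox(x) = [0.0, 0.0]
||prox(x)||_1 = 0.0 + 0.0 = 0.0


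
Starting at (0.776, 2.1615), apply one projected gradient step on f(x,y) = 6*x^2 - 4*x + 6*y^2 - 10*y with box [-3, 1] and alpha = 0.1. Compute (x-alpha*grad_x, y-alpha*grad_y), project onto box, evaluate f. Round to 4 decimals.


Step 1: Compute gradient at (0.776, 2.1615).
grad_x = 2*6*0.776 - 4 = 5.312
grad_y = 2*6*2.1615 - 10 = 15.938
Step 2: Gradient step.
x_raw = 0.776 - 0.1*5.312 = 0.2448
y_raw = 2.1615 - 0.1*15.938 = 0.5677
Step 3: Project onto [-3, 1].
x_proj = clip(0.2448) = 0.2448
y_proj = clip(0.5677) = 0.5677
Step 4: Evaluate f.
f(0.2448, 0.5677) = -4.3629


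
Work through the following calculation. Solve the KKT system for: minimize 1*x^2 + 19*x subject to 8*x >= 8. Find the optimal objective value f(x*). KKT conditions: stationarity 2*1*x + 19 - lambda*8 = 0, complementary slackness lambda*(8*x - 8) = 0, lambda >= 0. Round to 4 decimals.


Step 1: Try lambda = 0 (constraint inactive).
x_unc = -19/(2*1) = -9.5
Check: 8*-9.5 = -76.0 < 8 -- violated!
Step 2: Constraint must be active: 8*x = 8
x* = 8/8 = 1.0
lambda = (2*1*1.0 + 19)/8 = 2.625
Step 3: Compute optimal value.
f(x*) = 1*1.0^2 + 19*1.0 = 20.0


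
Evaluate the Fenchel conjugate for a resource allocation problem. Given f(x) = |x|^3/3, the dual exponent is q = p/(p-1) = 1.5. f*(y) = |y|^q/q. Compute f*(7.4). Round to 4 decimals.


The conjugate exponent q satisfies 1/p + 1/q = 1.
p = 3, so q = 3/(3 - 1) = 1.5
|y|^q = 7.4^1.5 = 20.1302
f*(7.4) = 20.1302 / 1.5 = 13.4201


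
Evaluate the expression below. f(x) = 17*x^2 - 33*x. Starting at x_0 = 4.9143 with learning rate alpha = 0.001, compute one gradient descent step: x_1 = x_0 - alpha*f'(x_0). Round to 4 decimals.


We compute the gradient at x_0 and apply the update.
f'(x) = 34*x - 33
f'(4.9143) = 34*4.9143 - 33 = 134.0862
x_1 = 4.9143 - 0.001*134.0862 = 4.7802


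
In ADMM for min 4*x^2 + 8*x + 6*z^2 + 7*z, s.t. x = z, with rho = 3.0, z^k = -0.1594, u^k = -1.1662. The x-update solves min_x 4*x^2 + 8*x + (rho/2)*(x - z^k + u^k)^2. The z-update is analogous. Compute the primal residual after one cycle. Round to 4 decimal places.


ADMM iteration with rho = 3.0, z^k = -0.1594, u^k = -1.1662
Step 1: x-update.
Minimize 4*x^2 + 8*x + (3.0/2)*(x + 0.1594 - 1.1662)^2
FOC: (2*4 + 3.0)*x = -8 + 3.0*(-0.1594 + 1.1662)
x^{k+1} = -0.4527
Step 2: z-update.
Minimize 6*z^2 + 7*z + (3.0/2)*(-0.4527 - z - 1.1662)^2
FOC: (2*6 + 3.0)*z = -7 + 3.0*(-0.4527 - 1.1662)
z^{k+1} = -0.7904
Step 3: u-update.
u^{k+1} = -1.1662 - 0.4527 + 0.7904 = -0.8284
Step 4: Primal residual = |-0.4527 + 0.7904| = 0.3378


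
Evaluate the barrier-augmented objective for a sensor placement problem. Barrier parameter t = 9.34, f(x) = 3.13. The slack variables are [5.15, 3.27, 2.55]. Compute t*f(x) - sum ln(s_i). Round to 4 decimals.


Step 1: Compute log-barrier.
ln values: [1.639, 1.1848, 0.9361]
phi = -(1.639 + 1.1848 + 0.9361) = -3.7599
Step 2: Compute augmented objective.
t*f(x) = 9.34*3.13 = 29.2342
Total = 29.2342 - 3.7599 = 25.4743


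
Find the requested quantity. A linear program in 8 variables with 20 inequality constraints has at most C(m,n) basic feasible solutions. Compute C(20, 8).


Each vertex corresponds to some choice of n active constraints out of m, so the number of vertices is at most C(m, n) = m! / (n!(m-n)!).
m = 20, n = 8
Numerator: 20 * 19 * 18 * 17 * 16 * 15 * 14 * 13
Denominator: 8! = 40320
C(20, 8) = 125970


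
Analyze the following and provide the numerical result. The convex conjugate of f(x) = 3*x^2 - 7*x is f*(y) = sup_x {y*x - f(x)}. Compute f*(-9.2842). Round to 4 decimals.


f*(y) = sup_x {y*x - a*x^2 - b*x} = sup_x {(y-b)*x - a*x^2}
FOC: (y - b) - 2a*x = 0 => x* = (y - b)/(2a)
x* = (-9.2842 + 7)/(2*3) = -0.3807
f*(-9.2842) = (y-b)^2/(4a) = (-9.2842 + 7)^2/(4*3)
= 5.2176/12 = 0.4348


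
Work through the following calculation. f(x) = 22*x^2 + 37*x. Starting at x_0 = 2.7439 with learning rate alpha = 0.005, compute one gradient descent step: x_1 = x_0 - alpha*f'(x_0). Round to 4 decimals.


We compute the gradient at x_0 and apply the update.
f'(x) = 44*x + 37
f'(2.7439) = 44*2.7439 + 37 = 157.7316
x_1 = 2.7439 - 0.005*157.7316 = 1.9552


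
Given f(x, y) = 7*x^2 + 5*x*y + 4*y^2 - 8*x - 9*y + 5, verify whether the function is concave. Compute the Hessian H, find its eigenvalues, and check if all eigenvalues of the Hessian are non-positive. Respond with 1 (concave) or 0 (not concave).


The Hessian of f(x,y) = 7*x^2 + 5*x*y + 4*y^2 - 8*x - 9*y + 5 is:
H = [[14, 5], [5, 8]]
Trace = 14 + 8 = 22
Determinant = 14*8 - (5)^2 = 87
Discriminant = (22)^2 - 4*87 = 136.0
Eigenvalues: lambda_1 = 5.169, lambda_2 = 16.831
The function is not concave.

0


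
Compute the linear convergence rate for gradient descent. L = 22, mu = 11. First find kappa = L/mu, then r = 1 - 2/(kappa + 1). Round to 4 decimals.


Step 1: Compute the condition number.
kappa = L/mu = 22/11 = 2.0
Step 2: Compute the convergence rate.
r = 1 - 2/(kappa + 1) = 1 - 2*mu/(L + mu) = (L - mu)/(L + mu) = 11/33 = 0.3333


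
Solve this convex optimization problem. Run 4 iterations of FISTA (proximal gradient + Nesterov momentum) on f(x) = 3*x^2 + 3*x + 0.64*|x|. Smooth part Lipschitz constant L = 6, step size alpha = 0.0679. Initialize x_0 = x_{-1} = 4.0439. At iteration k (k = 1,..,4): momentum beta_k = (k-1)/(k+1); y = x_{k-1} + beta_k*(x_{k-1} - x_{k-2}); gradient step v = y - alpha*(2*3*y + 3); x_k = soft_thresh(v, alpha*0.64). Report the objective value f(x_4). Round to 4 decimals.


FISTA on f(x) = 3*x^2 + 3*x + 0.64*|x|
L = 6, alpha = 0.0679
Iteration 1: beta = 0.0, y = 4.0439 + 0.0*(4.0439 - 4.0439) = 4.0439
  grad(y) = 27.2634, v = y - alpha*grad = 2.1927
  prox(v) = soft_thresh(2.1927, 0.0435) = 2.1493
Iteration 2: beta = 0.3333, y = 2.1493 + 0.3333*(2.1493 - 4.0439) = 1.5177
  grad(y) = 12.1063, v = y - alpha*grad = 0.6957
  prox(v) = soft_thresh(0.6957, 0.0435) = 0.6522
Iteration 3: beta = 0.5, y = 0.6522 + 0.5*(0.6522 - 2.1493) = -0.0963
  grad(y) = 2.4224, v = y - alpha*grad = -0.2607
  prox(v) = soft_thresh(-0.2607, 0.0435) = -0.2173
Iteration 4: beta = 0.6, y = -0.2173 + 0.6*(-0.2173 - 0.6522) = -0.739
  grad(y) = -1.4341, v = y - alpha*grad = -0.6416
  prox(v) = soft_thresh(-0.6416, 0.0435) = -0.5982
f(x_4) = 3*(-0.5982)^2 + 3*(-0.5982) + 0.64*|-0.5982| = -0.3382


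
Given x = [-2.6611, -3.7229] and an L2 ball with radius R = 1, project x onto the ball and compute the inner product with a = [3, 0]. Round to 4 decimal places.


Step 1: Compute ||x|| (intermediates to 6 decimals).
||x|| = sqrt((-2.6611)^2 + (-3.7229)^2) = 4.576182
Step 2: Project.
Since ||x|| > R, scale = R/||x|| = 1/4.576182 = 0.218523, proj(x) = scale * x
proj(x) = [-0.581512, -0.813539]
Step 3: Dot product.
a^T * proj(x) = 3*(-0.581512) + 0*(-0.813539) = -1.7445


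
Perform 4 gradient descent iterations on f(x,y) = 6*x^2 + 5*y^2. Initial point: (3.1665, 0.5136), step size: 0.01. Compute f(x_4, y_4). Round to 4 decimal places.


Gradient descent on f(x,y) = 6*x^2 + 5*y^2.
Starting point: (3.1665, 0.5136), alpha = 0.01
Step 1: grad_x = 2*6*3.1665 = 37.998, grad_y = 2*5*0.5136 = 5.136
  x_1 = 3.1665 - 0.01*37.998 = 2.7865
  y_1 = 0.5136 - 0.01*5.136 = 0.4622
Step 2: grad_x = 2*6*2.7865 = 33.4382, grad_y = 2*5*0.4622 = 4.6224
  x_2 = 2.7865 - 0.01*33.4382 = 2.4521
  y_2 = 0.4622 - 0.01*4.6224 = 0.416
Step 3: grad_x = 2*6*2.4521 = 29.4257, grad_y = 2*5*0.416 = 4.1602
  x_3 = 2.4521 - 0.01*29.4257 = 2.1579
  y_3 = 0.416 - 0.01*4.1602 = 0.3744
Step 4: grad_x = 2*6*2.1579 = 25.8946, grad_y = 2*5*0.3744 = 3.7441
  x_4 = 2.1579 - 0.01*25.8946 = 1.8989
  y_4 = 0.3744 - 0.01*3.7441 = 0.337
f(1.8989, 0.337) = 6*1.8989^2 + 5*0.337^2 = 22.2035


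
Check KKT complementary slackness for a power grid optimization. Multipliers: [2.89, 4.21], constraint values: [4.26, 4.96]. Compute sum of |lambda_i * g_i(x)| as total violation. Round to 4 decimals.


KKT complementary slackness check:
lambda_1 * g_1 = 2.89 * 4.26 = 12.3114
lambda_2 * g_2 = 4.21 * 4.96 = 20.8816
Total violation = 12.3114 + 20.8816 = 33.193


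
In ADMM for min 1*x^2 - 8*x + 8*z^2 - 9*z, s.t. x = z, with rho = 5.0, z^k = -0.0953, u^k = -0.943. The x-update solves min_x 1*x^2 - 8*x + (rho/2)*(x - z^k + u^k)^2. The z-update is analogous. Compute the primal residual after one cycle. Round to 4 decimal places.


ADMM iteration with rho = 5.0, z^k = -0.0953, u^k = -0.943
Step 1: x-update.
Minimize 1*x^2 - 8*x + (5.0/2)*(x + 0.0953 - 0.943)^2
FOC: (2*1 + 5.0)*x = 8 + 5.0*(-0.0953 + 0.943)
x^{k+1} = 1.7484
Step 2: z-update.
Minimize 8*z^2 - 9*z + (5.0/2)*(1.7484 - z - 0.943)^2
FOC: (2*8 + 5.0)*z = 9 + 5.0*(1.7484 - 0.943)
z^{k+1} = 0.6203
Step 3: u-update.
u^{k+1} = -0.943 + 1.7484 - 0.6203 = 0.185
Step 4: Primal residual = |1.7484 - 0.6203| = 1.128


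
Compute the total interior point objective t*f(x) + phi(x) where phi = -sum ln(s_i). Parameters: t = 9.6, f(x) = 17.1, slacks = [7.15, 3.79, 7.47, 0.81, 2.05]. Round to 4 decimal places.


Step 1: Compute log-barrier.
ln values: [1.9671, 1.3324, 2.0109, -0.2107, 0.7178]
phi = -(1.9671 + 1.3324 + 2.0109 - 0.2107 + 0.7178) = -5.8175
Step 2: Compute augmented objective.
t*f(x) = 9.6*17.1 = 164.16
Total = 164.16 - 5.8175 = 158.3425


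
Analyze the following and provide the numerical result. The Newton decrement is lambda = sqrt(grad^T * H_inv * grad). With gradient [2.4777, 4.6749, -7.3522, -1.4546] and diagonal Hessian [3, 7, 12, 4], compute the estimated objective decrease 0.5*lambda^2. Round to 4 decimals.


Step 1: H is diagonal, so H^(-1) * g = [0.8259, 0.6678, -0.6127, -0.3637].
Step 2: g^T H^(-1) g = sum_i g_i^2 / H_ii
  = (2.4777)^2/3 + (4.6749)^2/7 + (-7.3522)^2/12 + (-1.4546)^2/4
  = 2.0463 + 3.1221 + 4.5046 + 0.529 = 10.202
Step 3: Objective decrease = 0.5 * g^T H^(-1) g = 5.101


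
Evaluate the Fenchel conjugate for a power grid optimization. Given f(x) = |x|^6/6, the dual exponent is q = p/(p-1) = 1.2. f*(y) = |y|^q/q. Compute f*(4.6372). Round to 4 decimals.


The conjugate exponent q satisfies 1/p + 1/q = 1.
p = 6, so q = 6/(6 - 1) = 1.2
|y|^q = 4.6372^1.2 = 6.3024
f*(4.6372) = 6.3024 / 1.2 = 5.252


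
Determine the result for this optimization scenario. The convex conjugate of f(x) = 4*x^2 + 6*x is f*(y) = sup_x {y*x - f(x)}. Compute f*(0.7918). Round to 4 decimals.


f*(y) = sup_x {y*x - a*x^2 - b*x} = sup_x {(y-b)*x - a*x^2}
FOC: (y - b) - 2a*x = 0 => x* = (y - b)/(2a)
x* = (0.7918 - 6)/(2*4) = -0.651
f*(0.7918) = (y-b)^2/(4a) = (0.7918 - 6)^2/(4*4)
= 27.1253/16 = 1.6953


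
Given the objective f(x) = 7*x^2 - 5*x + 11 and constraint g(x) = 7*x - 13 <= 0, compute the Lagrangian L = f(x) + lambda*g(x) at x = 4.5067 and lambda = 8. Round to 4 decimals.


Step 1: Evaluate f(x).
f(4.5067) = 7*4.5067^2 - 5*4.5067 + 11 = 130.6389
Step 2: Evaluate g(x).
g(4.5067) = 7*4.5067 - 13 = 18.5469
Step 3: Compute Lagrangian.
L = 130.6389 + 8*18.5469 = 279.0141


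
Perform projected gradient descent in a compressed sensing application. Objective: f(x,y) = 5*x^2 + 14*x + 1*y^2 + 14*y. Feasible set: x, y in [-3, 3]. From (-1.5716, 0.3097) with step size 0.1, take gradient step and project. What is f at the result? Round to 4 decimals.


Step 1: Compute gradient at (-1.5716, 0.3097).
grad_x = 2*5*-1.5716 + 14 = -1.716
grad_y = 2*1*0.3097 + 14 = 14.6194
Step 2: Gradient step.
x_raw = -1.5716 - 0.1*-1.716 = -1.4
y_raw = 0.3097 - 0.1*14.6194 = -1.1522
Step 3: Project onto [-3, 3].
x_proj = clip(-1.4) = -1.4
y_proj = clip(-1.1522) = -1.1522
Step 4: Evaluate f.
f(-1.4, -1.1522) = -24.6037


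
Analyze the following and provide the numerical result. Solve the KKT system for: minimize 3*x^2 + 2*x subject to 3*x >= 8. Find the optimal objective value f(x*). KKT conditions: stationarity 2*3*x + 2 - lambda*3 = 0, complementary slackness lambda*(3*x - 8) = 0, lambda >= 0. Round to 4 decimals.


Step 1: Try lambda = 0 (constraint inactive).
x_unc = -2/(2*3) = -0.3333
Check: 3*-0.3333 = -0.9999 < 8 -- violated!
Step 2: Constraint must be active: 3*x = 8
x* = 8/3 = 2.6667 (rounded; the exact value 8/3 is used below)
lambda = (2*3*(8/3) + 2)/3 = 6.0
Step 3: Compute optimal value.
f(x*) = 3*(8/3)^2 + 2*(8/3) = 26.6667


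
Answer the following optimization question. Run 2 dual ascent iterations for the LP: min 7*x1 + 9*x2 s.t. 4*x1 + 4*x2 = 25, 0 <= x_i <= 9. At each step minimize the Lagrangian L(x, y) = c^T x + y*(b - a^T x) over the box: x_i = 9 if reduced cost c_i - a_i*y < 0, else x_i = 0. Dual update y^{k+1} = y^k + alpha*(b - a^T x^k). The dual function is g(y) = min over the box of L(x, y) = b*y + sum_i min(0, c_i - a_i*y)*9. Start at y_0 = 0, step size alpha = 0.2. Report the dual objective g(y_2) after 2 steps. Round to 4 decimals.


Dual ascent for LP: min 7*x1 + 9*x2, 4*x1 + 4*x2 = 25, 0 <= x_i <= 9
Step 1: y^k = 0.0, reduced costs: (7.0, 9.0)
  x^k = (0.0, 0.0), subgradient = b - a^T x = 25.0
  y^{k+1} = 0.0 + 0.2*25.0 = 5.0
Step 2: y^k = 5.0, reduced costs: (-13.0, -11.0)
  x^k = (9.0, 9.0), subgradient = b - a^T x = -47.0
  y^{k+1} = 5.0 + 0.2*-47.0 = -4.4
Dual objective at y_2 = -4.4: reduced costs (24.6, 26.6), box minimizer x = (0.0, 0.0)
g(y_2) = b*y + (c1 - a1*y)*x1 + (c2 - a2*y)*x2 = 25*(-4.4) + 24.6*0.0 + 26.6*0.0 = -110.0 + 0.0 + 0.0 = -110.0


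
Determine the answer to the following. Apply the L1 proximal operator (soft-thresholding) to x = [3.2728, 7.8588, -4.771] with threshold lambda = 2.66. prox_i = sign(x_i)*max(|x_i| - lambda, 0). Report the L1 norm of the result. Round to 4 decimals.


Soft-thresholding with lambda = 2.66:
prox(3.2728) = sign(3.2728)*max(|3.2728| - 2.66, 0) = 0.6128
prox(7.8588) = sign(7.8588)*max(|7.8588| - 2.66, 0) = 5.1988
prox(-4.771) = sign(-4.771)*max(|-4.771| - 2.66, 0) = -2.111
prox(x) = [0.6128, 5.1988, -2.111]
||prox(x)||_1 = 0.6128 + 5.1988 + 2.111 = 7.9226


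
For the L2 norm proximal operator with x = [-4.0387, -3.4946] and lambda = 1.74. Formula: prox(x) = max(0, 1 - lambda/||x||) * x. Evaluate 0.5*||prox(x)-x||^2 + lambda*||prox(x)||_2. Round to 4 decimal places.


Step 1: Compute ||x||.
||x|| = 5.3407
Step 2: Compute scaling factor.
scale = max(0, 1 - 1.74/5.3407) = 0.6742
Step 3: prox(x) = [-2.7229, -2.3561]
||prox(x)|| = 3.6007
Step 4: Proximal objective.
0.5*||prox-x||^2 = 1.5138
lambda*||prox|| = 6.2652
Total = 7.7791


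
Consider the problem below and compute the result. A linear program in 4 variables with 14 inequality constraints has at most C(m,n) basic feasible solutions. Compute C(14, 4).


Each vertex corresponds to some choice of n active constraints out of m, so the number of vertices is at most C(m, n) = m! / (n!(m-n)!).
m = 14, n = 4
Numerator: 14 * 13 * 12 * 11
Denominator: 4! = 24
C(14, 4) = 1001


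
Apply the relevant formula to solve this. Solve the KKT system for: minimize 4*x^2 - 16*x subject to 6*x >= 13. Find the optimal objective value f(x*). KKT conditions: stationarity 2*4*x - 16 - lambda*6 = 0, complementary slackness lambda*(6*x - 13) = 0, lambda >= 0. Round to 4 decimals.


Step 1: Try lambda = 0 (constraint inactive).
x_unc = 16/(2*4) = 2.0
Check: 6*2.0 = 12.0 < 13 -- violated!
Step 2: Constraint must be active: 6*x = 13
x* = 13/6 = 2.1667 (rounded; the exact value 13/6 is used below)
lambda = (2*4*(13/6) - 16)/6 = 0.2222
Step 3: Compute optimal value.
f(x*) = 4*(13/6)^2 - 16*(13/6) = -15.8889


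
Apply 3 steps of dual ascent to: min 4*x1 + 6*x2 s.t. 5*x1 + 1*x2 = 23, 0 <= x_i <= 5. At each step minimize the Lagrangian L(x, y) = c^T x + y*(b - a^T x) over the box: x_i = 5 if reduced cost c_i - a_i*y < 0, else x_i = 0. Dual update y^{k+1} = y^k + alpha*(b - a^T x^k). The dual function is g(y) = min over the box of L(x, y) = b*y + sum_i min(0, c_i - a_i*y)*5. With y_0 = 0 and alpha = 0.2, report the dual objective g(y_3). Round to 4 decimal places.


Dual ascent for LP: min 4*x1 + 6*x2, 5*x1 + 1*x2 = 23, 0 <= x_i <= 5
Step 1: y^k = 0.0, reduced costs: (4.0, 6.0)
  x^k = (0.0, 0.0), subgradient = b - a^T x = 23.0
  y^{k+1} = 0.0 + 0.2*23.0 = 4.6
Step 2: y^k = 4.6, reduced costs: (-19.0, 1.4)
  x^k = (5.0, 0.0), subgradient = b - a^T x = -2.0
  y^{k+1} = 4.6 + 0.2*-2.0 = 4.2
Step 3: y^k = 4.2, reduced costs: (-17.0, 1.8)
  x^k = (5.0, 0.0), subgradient = b - a^T x = -2.0
  y^{k+1} = 4.2 + 0.2*-2.0 = 3.8
Dual objective at y_3 = 3.8: reduced costs (-15.0, 2.2), box minimizer x = (5.0, 0.0)
g(y_3) = b*y + (c1 - a1*y)*x1 + (c2 - a2*y)*x2 = 23*3.8 + (-15.0)*5.0 + 2.2*0.0 = 87.4 - 75.0 + 0.0 = 12.4


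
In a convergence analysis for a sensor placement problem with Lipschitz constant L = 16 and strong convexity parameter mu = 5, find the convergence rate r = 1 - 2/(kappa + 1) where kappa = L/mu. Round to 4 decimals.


Step 1: Compute the condition number.
kappa = L/mu = 16/5 = 3.2
Step 2: Compute the convergence rate.
r = 1 - 2/(kappa + 1) = 1 - 2*mu/(L + mu) = (L - mu)/(L + mu) = 11/21 = 0.5238


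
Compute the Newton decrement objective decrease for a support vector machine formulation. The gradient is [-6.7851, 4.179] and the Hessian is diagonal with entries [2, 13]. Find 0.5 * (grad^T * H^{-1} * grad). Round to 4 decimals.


Step 1: H is diagonal, so H^(-1) * g = [-3.3926, 0.3215].
Step 2: g^T H^(-1) g = sum_i g_i^2 / H_ii
  = (-6.7851)^2/2 + (4.179)^2/13
  = 23.0188 + 1.3434 = 24.3622
Step 3: Objective decrease = 0.5 * g^T H^(-1) g = 12.1811


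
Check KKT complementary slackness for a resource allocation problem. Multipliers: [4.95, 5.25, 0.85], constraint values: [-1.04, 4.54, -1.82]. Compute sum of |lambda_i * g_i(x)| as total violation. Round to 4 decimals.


KKT complementary slackness check:
lambda_1 * g_1 = 4.95 * -1.04 = -5.148
lambda_2 * g_2 = 5.25 * 4.54 = 23.835
lambda_3 * g_3 = 0.85 * -1.82 = -1.547
Total violation = 5.148 + 23.835 + 1.547 = 30.53


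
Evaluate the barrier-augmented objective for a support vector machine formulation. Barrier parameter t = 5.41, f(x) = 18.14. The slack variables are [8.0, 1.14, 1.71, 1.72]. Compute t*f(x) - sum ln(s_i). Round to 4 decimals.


Step 1: Compute log-barrier.
ln values: [2.0794, 0.131, 0.5365, 0.5423]
phi = -(2.0794 + 0.131 + 0.5365 + 0.5423) = -3.2893
Step 2: Compute augmented objective.
t*f(x) = 5.41*18.14 = 98.1374
Total = 98.1374 - 3.2893 = 94.8481


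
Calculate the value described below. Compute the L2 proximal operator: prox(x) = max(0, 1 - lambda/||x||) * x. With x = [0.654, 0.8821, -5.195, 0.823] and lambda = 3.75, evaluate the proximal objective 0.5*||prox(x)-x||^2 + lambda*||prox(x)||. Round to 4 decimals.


Step 1: Compute ||x||.
||x|| = 5.3732
Step 2: Compute scaling factor.
scale = max(0, 1 - 3.75/5.3732) = 0.3021
Step 3: prox(x) = [0.1976, 0.2665, -1.5694, 0.2486]
||prox(x)|| = 1.6232
Step 4: Proximal objective.
0.5*||prox-x||^2 = 7.0313
lambda*||prox|| = 6.087
Total = 13.1182


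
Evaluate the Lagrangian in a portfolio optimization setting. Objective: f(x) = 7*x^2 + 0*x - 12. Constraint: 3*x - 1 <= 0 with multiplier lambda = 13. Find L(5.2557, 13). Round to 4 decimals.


Step 1: Evaluate f(x).
f(5.2557) = 7*5.2557^2 + 0*5.2557 - 12 = 181.3567
Step 2: Evaluate g(x).
g(5.2557) = 3*5.2557 - 1 = 14.7671
Step 3: Compute Lagrangian.
L = 181.3567 + 13*14.7671 = 373.329


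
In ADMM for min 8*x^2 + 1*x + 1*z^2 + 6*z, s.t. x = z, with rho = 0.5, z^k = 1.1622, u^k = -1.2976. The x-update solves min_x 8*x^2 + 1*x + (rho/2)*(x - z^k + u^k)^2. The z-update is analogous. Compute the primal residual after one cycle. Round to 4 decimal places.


ADMM iteration with rho = 0.5, z^k = 1.1622, u^k = -1.2976
Step 1: x-update.
Minimize 8*x^2 + 1*x + (0.5/2)*(x - 1.1622 - 1.2976)^2
FOC: (2*8 + 0.5)*x = -1 + 0.5*(1.1622 + 1.2976)
x^{k+1} = 0.0139
Step 2: z-update.
Minimize 1*z^2 + 6*z + (0.5/2)*(0.0139 - z - 1.2976)^2
FOC: (2*1 + 0.5)*z = -6 + 0.5*(0.0139 - 1.2976)
z^{k+1} = -2.6567
Step 3: u-update.
u^{k+1} = -1.2976 + 0.0139 + 2.6567 = 1.3731
Step 4: Primal residual = |0.0139 + 2.6567| = 2.6707


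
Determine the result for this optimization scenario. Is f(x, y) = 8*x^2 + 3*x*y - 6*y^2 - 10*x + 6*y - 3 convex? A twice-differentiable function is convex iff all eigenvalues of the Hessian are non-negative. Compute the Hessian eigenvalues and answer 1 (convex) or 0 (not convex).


The Hessian of f(x,y) = 8*x^2 + 3*x*y - 6*y^2 - 10*x + 6*y - 3 is:
H = [[16, 3], [3, -12]]
Trace = 16 - 12 = 4
Determinant = 16*-12 - (3)^2 = -201
Discriminant = (4)^2 - 4*-201 = 820.0
Eigenvalues: lambda_1 = -12.3178, lambda_2 = 16.3178
The function is not convex.

0


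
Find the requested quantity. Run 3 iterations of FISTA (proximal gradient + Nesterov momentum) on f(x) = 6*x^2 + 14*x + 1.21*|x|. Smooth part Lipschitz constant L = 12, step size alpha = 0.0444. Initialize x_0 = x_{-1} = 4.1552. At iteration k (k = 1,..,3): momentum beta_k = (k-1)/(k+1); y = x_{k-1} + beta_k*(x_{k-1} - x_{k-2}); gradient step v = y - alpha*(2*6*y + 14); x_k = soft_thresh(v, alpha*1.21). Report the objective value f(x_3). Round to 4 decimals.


FISTA on f(x) = 6*x^2 + 14*x + 1.21*|x|
L = 12, alpha = 0.0444
Iteration 1: beta = 0.0, y = 4.1552 + 0.0*(4.1552 - 4.1552) = 4.1552
  grad(y) = 63.8624, v = y - alpha*grad = 1.3197
  prox(v) = soft_thresh(1.3197, 0.0537) = 1.266
Iteration 2: beta = 0.3333, y = 1.266 + 0.3333*(1.266 - 4.1552) = 0.3029
  grad(y) = 17.635, v = y - alpha*grad = -0.4801
  prox(v) = soft_thresh(-0.4801, 0.0537) = -0.4264
Iteration 3: beta = 0.5, y = -0.4264 + 0.5*(-0.4264 - 1.266) = -1.2725
  grad(y) = -1.2703, v = y - alpha*grad = -1.2161
  prox(v) = soft_thresh(-1.2161, 0.0537) = -1.1624
f(x_3) = 6*(-1.1624)^2 + 14*(-1.1624) + 1.21*|-1.1624| = -6.7601


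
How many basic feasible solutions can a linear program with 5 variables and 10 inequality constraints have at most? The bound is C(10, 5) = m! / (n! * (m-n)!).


Each vertex corresponds to some choice of n active constraints out of m, so the number of vertices is at most C(m, n) = m! / (n!(m-n)!).
m = 10, n = 5
Numerator: 10 * 9 * 8 * 7 * 6
Denominator: 5! = 120
C(10, 5) = 252


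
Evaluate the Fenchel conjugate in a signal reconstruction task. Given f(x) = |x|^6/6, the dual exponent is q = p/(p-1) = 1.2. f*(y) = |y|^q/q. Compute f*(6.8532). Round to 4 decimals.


The conjugate exponent q satisfies 1/p + 1/q = 1.
p = 6, so q = 6/(6 - 1) = 1.2
|y|^q = 6.8532^1.2 = 10.071
f*(6.8532) = 10.071 / 1.2 = 8.3925


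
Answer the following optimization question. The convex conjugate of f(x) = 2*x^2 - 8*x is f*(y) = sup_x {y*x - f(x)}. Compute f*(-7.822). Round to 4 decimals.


f*(y) = sup_x {y*x - a*x^2 - b*x} = sup_x {(y-b)*x - a*x^2}
FOC: (y - b) - 2a*x = 0 => x* = (y - b)/(2a)
x* = (-7.822 + 8)/(2*2) = 0.0445
f*(-7.822) = (y-b)^2/(4a) = (-7.822 + 8)^2/(4*2)
= 0.0317/8 = 0.004


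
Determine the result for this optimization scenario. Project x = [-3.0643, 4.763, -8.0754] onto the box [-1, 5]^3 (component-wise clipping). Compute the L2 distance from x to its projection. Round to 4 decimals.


Project each component onto [-1, 5].
clip(-3.0643) = -1.0, clip(4.763) = 4.763, clip(-8.0754) = -1.0
Projection = [-1.0, 4.763, -1.0]
Squared diffs: [4.2613, 0.0, 50.0613]
Distance = sqrt(54.3226) = 7.3704


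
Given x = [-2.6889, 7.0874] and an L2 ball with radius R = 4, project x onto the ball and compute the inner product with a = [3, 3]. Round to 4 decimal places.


Step 1: Compute ||x|| (intermediates to 6 decimals).
||x|| = sqrt((-2.6889)^2 + 7.0874^2) = 7.580331
Step 2: Project.
Since ||x|| > R, scale = R/||x|| = 4/7.580331 = 0.527681, proj(x) = scale * x
proj(x) = [-1.418881, 3.739886]
Step 3: Dot product.
a^T * proj(x) = 3*(-1.418881) + 3*3.739886 = 6.963


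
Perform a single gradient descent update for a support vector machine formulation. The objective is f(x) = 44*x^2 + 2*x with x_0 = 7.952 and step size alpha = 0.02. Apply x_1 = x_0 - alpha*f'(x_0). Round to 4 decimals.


We compute the gradient at x_0 and apply the update.
f'(x) = 88*x + 2
f'(7.952) = 88*7.952 + 2 = 701.776
x_1 = 7.952 - 0.02*701.776 = -6.0835


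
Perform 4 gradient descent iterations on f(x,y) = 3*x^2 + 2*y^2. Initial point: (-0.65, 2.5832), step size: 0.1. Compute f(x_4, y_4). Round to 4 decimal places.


Gradient descent on f(x,y) = 3*x^2 + 2*y^2.
Starting point: (-0.65, 2.5832), alpha = 0.1
Step 1: grad_x = 2*3*-0.65 = -3.9, grad_y = 2*2*2.5832 = 10.3328
  x_1 = -0.65 - 0.1*-3.9 = -0.26
  y_1 = 2.5832 - 0.1*10.3328 = 1.5499
Step 2: grad_x = 2*3*-0.26 = -1.56, grad_y = 2*2*1.5499 = 6.1997
  x_2 = -0.26 - 0.1*-1.56 = -0.104
  y_2 = 1.5499 - 0.1*6.1997 = 0.93
Step 3: grad_x = 2*3*-0.104 = -0.624, grad_y = 2*2*0.93 = 3.7198
  x_3 = -0.104 - 0.1*-0.624 = -0.0416
  y_3 = 0.93 - 0.1*3.7198 = 0.558
Step 4: grad_x = 2*3*-0.0416 = -0.2496, grad_y = 2*2*0.558 = 2.2319
  x_4 = -0.0416 - 0.1*-0.2496 = -0.0166
  y_4 = 0.558 - 0.1*2.2319 = 0.3348
f(-0.0166, 0.3348) = 3*(-0.0166)^2 + 2*0.3348^2 = 0.225
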